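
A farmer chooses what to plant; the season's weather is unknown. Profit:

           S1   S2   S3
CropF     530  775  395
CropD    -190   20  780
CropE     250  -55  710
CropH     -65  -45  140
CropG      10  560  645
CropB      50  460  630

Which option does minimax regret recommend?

Column bests: S1=530, S2=775, S3=780.
CropF regrets: 0, 0, 385 → max 385
CropD regrets: 720, 755, 0 → max 755
CropE regrets: 280, 830, 70 → max 830
CropH regrets: 595, 820, 640 → max 820
CropG regrets: 520, 215, 135 → max 520
CropB regrets: 480, 315, 150 → max 480
Smallest max regret = 385 → CropF.

CropF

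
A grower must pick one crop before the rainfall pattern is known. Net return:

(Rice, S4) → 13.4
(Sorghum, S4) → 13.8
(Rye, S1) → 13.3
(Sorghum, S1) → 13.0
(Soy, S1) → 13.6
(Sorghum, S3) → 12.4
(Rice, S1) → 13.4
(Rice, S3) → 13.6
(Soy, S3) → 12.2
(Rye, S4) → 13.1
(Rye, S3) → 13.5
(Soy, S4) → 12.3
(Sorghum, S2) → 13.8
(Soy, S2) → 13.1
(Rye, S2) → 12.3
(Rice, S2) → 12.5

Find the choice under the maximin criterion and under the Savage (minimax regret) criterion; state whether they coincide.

maximin → Rice; minimax regret → Sorghum (disagree)

Row minima: Sorghum=12.4, Rice=12.5, Rye=12.3, Soy=12.2
Best worst-case = 12.5 → Rice.
Column bests: S1=13.6, S2=13.8, S3=13.6, S4=13.8.
Sorghum regrets: 0.6, 0.0, 1.2, 0.0 → max 1.2
Rice regrets: 0.2, 1.3, 0.0, 0.4 → max 1.3
Rye regrets: 0.3, 1.5, 0.1, 0.7 → max 1.5
Soy regrets: 0.0, 0.7, 1.4, 1.5 → max 1.5
Smallest max regret = 1.2 → Sorghum.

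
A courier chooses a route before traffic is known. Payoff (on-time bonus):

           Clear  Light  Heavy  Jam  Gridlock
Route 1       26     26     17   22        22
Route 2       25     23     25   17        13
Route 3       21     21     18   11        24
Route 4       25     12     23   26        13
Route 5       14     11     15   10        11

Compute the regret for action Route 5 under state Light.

Best payoff under Light is 26.
Regret = 26 − 11 = 15.

15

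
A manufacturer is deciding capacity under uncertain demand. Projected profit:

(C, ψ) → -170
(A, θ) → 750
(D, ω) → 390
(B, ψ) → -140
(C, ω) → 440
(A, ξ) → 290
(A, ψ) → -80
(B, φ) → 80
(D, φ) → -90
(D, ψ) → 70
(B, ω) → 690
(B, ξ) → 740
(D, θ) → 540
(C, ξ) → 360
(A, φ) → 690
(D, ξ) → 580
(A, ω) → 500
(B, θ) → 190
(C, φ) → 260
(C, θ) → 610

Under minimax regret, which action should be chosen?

C

Column bests: θ=750, φ=690, ψ=70, ω=690, ξ=740.
A regrets: 0, 0, 150, 190, 450 → max 450
B regrets: 560, 610, 210, 0, 0 → max 610
C regrets: 140, 430, 240, 250, 380 → max 430
D regrets: 210, 780, 0, 300, 160 → max 780
Smallest max regret = 430 → C.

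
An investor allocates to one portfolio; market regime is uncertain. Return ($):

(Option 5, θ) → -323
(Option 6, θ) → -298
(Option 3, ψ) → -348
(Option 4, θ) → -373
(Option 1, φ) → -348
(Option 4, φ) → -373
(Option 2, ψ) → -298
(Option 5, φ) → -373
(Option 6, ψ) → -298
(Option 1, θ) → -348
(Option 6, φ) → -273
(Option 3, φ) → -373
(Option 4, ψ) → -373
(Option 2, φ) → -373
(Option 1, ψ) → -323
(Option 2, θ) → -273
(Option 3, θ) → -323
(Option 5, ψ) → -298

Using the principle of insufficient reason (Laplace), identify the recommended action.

Row averages: Option 1=-1019/3, Option 2=-944/3, Option 3=-348, Option 4=-373, Option 5=-994/3, Option 6=-869/3
Highest average = -869/3 → Option 6.

Option 6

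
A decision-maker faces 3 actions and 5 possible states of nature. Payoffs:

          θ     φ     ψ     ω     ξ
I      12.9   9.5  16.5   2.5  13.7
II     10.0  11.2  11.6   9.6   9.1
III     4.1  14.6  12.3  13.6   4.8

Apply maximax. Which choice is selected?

I

Row maxima: I=16.5, II=11.6, III=14.6
Best best-case = 16.5 → I.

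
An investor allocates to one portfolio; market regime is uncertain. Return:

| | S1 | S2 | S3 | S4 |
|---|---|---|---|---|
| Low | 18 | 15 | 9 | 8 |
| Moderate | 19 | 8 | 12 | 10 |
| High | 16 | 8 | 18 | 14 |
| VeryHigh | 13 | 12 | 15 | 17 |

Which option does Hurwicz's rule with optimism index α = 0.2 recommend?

Low: 0.2·18 + 0.8·8 = 10
Moderate: 0.2·19 + 0.8·8 = 10.2
High: 0.2·18 + 0.8·8 = 10
VeryHigh: 0.2·17 + 0.8·12 = 13
Highest Hurwicz score = 13 → VeryHigh.

VeryHigh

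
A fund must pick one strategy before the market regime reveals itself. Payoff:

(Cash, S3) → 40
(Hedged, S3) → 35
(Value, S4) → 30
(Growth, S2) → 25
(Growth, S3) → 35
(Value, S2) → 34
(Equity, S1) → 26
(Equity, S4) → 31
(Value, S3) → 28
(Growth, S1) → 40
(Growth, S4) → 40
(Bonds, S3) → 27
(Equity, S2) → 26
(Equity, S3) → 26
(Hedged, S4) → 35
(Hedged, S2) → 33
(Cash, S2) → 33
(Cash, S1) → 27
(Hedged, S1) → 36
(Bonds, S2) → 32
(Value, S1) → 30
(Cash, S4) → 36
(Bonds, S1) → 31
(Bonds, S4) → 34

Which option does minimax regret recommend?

Hedged

Column bests: S1=40, S2=34, S3=40, S4=40.
Hedged regrets: 4, 1, 5, 5 → max 5
Bonds regrets: 9, 2, 13, 6 → max 13
Value regrets: 10, 0, 12, 10 → max 12
Equity regrets: 14, 8, 14, 9 → max 14
Growth regrets: 0, 9, 5, 0 → max 9
Cash regrets: 13, 1, 0, 4 → max 13
Smallest max regret = 5 → Hedged.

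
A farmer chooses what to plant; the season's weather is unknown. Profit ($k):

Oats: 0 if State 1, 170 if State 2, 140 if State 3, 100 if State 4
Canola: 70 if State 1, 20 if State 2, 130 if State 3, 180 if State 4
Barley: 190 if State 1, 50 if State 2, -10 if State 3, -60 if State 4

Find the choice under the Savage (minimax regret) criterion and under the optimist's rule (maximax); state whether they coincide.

minimax regret → Canola; maximax → Barley (disagree)

Column bests: State 1=190, State 2=170, State 3=140, State 4=180.
Oats regrets: 190, 0, 0, 80 → max 190
Canola regrets: 120, 150, 10, 0 → max 150
Barley regrets: 0, 120, 150, 240 → max 240
Smallest max regret = 150 → Canola.
Row maxima: Oats=170, Canola=180, Barley=190
Best best-case = 190 → Barley.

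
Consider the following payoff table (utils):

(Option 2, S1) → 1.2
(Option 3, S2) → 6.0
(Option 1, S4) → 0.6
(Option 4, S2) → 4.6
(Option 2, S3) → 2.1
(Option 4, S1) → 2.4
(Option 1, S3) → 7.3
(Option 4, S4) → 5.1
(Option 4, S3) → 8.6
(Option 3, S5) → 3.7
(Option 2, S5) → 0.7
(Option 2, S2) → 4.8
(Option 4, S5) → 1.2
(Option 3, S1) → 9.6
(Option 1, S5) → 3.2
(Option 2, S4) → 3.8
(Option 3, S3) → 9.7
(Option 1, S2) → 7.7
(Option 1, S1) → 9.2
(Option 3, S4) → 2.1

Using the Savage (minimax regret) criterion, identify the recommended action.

Option 3

Column bests: S1=9.6, S2=7.7, S3=9.7, S4=5.1, S5=3.7.
Option 1 regrets: 0.4, 0.0, 2.4, 4.5, 0.5 → max 4.5
Option 2 regrets: 8.4, 2.9, 7.6, 1.3, 3.0 → max 8.4
Option 3 regrets: 0.0, 1.7, 0.0, 3.0, 0.0 → max 3.0
Option 4 regrets: 7.2, 3.1, 1.1, 0.0, 2.5 → max 7.2
Smallest max regret = 3.0 → Option 3.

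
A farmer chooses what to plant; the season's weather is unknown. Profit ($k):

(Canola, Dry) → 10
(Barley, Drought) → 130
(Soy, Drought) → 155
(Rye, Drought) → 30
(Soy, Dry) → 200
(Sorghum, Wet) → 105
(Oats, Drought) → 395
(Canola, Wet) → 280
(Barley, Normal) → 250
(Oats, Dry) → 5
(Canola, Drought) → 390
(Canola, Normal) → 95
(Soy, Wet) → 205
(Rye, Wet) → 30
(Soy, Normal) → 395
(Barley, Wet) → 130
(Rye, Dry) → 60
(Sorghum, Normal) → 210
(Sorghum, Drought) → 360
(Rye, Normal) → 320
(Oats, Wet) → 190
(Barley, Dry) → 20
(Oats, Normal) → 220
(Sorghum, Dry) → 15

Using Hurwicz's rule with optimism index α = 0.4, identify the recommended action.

Soy

Soy: 0.4·395 + 0.6·155 = 251
Canola: 0.4·390 + 0.6·10 = 162
Barley: 0.4·250 + 0.6·20 = 112
Sorghum: 0.4·360 + 0.6·15 = 153
Rye: 0.4·320 + 0.6·30 = 146
Oats: 0.4·395 + 0.6·5 = 161
Highest Hurwicz score = 251 → Soy.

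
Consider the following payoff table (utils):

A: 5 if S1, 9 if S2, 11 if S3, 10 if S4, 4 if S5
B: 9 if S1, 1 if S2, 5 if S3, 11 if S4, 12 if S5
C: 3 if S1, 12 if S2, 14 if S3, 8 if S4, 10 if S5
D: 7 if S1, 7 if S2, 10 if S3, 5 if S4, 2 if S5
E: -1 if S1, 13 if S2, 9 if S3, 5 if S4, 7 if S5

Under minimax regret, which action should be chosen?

Column bests: S1=9, S2=13, S3=14, S4=11, S5=12.
A regrets: 4, 4, 3, 1, 8 → max 8
B regrets: 0, 12, 9, 0, 0 → max 12
C regrets: 6, 1, 0, 3, 2 → max 6
D regrets: 2, 6, 4, 6, 10 → max 10
E regrets: 10, 0, 5, 6, 5 → max 10
Smallest max regret = 6 → C.

C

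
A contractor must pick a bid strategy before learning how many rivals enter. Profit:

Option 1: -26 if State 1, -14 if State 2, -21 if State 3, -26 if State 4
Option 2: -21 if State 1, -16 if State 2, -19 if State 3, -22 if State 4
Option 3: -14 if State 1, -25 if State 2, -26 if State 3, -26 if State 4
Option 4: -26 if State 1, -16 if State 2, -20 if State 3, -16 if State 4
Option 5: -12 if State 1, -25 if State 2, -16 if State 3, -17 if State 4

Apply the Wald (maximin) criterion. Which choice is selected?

Row minima: Option 1=-26, Option 2=-22, Option 3=-26, Option 4=-26, Option 5=-25
Best worst-case = -22 → Option 2.

Option 2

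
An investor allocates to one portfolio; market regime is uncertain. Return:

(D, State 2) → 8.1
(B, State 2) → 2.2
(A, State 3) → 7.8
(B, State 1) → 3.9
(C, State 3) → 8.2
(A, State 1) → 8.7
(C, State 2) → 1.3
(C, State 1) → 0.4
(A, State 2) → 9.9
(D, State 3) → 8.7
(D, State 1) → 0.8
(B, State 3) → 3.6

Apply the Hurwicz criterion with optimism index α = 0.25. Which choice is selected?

A

A: 0.25·9.9 + 0.75·7.8 = 8.325
B: 0.25·3.9 + 0.75·2.2 = 2.625
C: 0.25·8.2 + 0.75·0.4 = 2.35
D: 0.25·8.7 + 0.75·0.8 = 2.775
Highest Hurwicz score = 8.325 → A.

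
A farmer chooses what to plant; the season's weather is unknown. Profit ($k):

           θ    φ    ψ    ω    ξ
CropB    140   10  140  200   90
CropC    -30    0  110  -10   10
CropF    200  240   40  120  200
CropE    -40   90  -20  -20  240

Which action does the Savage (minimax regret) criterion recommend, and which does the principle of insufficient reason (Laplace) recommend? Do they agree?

minimax regret → CropF; laplace → CropF (agree)

Column bests: θ=200, φ=240, ψ=140, ω=200, ξ=240.
CropB regrets: 60, 230, 0, 0, 150 → max 230
CropC regrets: 230, 240, 30, 210, 230 → max 240
CropF regrets: 0, 0, 100, 80, 40 → max 100
CropE regrets: 240, 150, 160, 220, 0 → max 240
Smallest max regret = 100 → CropF.
Row averages: CropB=116, CropC=16, CropF=160, CropE=50
Highest average = 160 → CropF.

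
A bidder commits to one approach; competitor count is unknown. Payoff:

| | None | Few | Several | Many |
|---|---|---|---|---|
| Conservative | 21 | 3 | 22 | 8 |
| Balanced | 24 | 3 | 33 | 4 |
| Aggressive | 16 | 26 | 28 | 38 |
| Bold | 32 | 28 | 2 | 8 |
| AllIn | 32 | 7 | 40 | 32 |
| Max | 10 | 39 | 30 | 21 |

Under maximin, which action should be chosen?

Aggressive

Row minima: Conservative=3, Balanced=3, Aggressive=16, Bold=2, AllIn=7, Max=10
Best worst-case = 16 → Aggressive.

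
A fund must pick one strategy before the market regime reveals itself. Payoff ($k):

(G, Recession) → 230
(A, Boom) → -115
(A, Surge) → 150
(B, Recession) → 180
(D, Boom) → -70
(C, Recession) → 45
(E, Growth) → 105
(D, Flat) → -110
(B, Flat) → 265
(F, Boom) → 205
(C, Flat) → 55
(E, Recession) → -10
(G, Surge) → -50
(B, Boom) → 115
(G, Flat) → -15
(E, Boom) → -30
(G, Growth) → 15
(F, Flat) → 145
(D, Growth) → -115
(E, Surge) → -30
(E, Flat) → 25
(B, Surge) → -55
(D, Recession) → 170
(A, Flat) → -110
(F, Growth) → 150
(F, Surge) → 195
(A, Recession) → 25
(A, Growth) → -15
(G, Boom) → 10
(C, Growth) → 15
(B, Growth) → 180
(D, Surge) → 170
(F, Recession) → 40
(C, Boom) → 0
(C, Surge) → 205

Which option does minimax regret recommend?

F

Column bests: Recession=230, Flat=265, Growth=180, Boom=205, Surge=205.
A regrets: 205, 375, 195, 320, 55 → max 375
B regrets: 50, 0, 0, 90, 260 → max 260
C regrets: 185, 210, 165, 205, 0 → max 210
D regrets: 60, 375, 295, 275, 35 → max 375
E regrets: 240, 240, 75, 235, 235 → max 240
F regrets: 190, 120, 30, 0, 10 → max 190
G regrets: 0, 280, 165, 195, 255 → max 280
Smallest max regret = 190 → F.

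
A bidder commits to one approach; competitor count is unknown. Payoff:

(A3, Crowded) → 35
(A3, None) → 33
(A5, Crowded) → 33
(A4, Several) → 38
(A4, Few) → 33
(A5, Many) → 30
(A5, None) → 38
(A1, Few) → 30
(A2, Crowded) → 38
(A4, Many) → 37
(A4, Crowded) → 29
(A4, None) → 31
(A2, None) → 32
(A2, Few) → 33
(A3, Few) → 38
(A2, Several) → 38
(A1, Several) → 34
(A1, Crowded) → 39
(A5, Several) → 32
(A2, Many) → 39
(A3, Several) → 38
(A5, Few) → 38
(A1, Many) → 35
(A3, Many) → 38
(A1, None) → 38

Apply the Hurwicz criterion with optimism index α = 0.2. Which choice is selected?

A3

A1: 0.2·39 + 0.8·30 = 31.8
A2: 0.2·39 + 0.8·32 = 33.4
A3: 0.2·38 + 0.8·33 = 34
A4: 0.2·38 + 0.8·29 = 30.8
A5: 0.2·38 + 0.8·30 = 31.6
Highest Hurwicz score = 34 → A3.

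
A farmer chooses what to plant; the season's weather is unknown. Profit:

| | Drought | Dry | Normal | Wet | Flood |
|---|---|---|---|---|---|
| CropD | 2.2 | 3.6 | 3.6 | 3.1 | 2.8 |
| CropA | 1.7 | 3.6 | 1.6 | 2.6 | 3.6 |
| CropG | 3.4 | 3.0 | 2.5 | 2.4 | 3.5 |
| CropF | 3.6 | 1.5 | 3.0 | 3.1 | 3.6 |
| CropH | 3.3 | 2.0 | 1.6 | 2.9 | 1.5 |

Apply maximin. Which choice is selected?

CropG

Row minima: CropD=2.2, CropA=1.6, CropG=2.4, CropF=1.5, CropH=1.5
Best worst-case = 2.4 → CropG.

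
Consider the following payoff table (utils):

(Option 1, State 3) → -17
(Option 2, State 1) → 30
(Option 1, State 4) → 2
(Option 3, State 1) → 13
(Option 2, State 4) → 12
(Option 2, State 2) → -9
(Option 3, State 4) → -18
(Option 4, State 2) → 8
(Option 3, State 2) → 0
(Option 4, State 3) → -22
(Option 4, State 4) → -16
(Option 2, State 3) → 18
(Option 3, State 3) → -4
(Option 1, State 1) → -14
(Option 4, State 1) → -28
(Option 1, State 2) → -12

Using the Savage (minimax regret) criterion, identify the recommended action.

Option 2

Column bests: State 1=30, State 2=8, State 3=18, State 4=12.
Option 1 regrets: 44, 20, 35, 10 → max 44
Option 2 regrets: 0, 17, 0, 0 → max 17
Option 3 regrets: 17, 8, 22, 30 → max 30
Option 4 regrets: 58, 0, 40, 28 → max 58
Smallest max regret = 17 → Option 2.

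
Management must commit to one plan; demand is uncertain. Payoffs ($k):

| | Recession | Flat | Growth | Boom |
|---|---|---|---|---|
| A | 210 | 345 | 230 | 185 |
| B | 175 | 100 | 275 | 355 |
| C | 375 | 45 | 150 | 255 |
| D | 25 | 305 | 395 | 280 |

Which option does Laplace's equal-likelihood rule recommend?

D

Row averages: A=242.5, B=226.25, C=206.25, D=251.25
Highest average = 251.25 → D.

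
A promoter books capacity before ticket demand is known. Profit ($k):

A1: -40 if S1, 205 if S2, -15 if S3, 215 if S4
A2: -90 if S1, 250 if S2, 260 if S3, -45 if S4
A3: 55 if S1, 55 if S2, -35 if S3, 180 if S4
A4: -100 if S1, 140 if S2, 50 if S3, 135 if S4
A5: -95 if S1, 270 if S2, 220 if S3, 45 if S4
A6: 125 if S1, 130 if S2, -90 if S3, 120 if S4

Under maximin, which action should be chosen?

A3

Row minima: A1=-40, A2=-90, A3=-35, A4=-100, A5=-95, A6=-90
Best worst-case = -35 → A3.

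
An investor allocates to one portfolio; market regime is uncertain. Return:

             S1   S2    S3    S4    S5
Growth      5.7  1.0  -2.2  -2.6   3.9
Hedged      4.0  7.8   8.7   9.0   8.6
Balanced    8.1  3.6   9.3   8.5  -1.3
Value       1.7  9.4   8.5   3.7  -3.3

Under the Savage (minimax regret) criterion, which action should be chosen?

Hedged

Column bests: S1=8.1, S2=9.4, S3=9.3, S4=9.0, S5=8.6.
Growth regrets: 2.4, 8.4, 11.5, 11.6, 4.7 → max 11.6
Hedged regrets: 4.1, 1.6, 0.6, 0.0, 0.0 → max 4.1
Balanced regrets: 0.0, 5.8, 0.0, 0.5, 9.9 → max 9.9
Value regrets: 6.4, 0.0, 0.8, 5.3, 11.9 → max 11.9
Smallest max regret = 4.1 → Hedged.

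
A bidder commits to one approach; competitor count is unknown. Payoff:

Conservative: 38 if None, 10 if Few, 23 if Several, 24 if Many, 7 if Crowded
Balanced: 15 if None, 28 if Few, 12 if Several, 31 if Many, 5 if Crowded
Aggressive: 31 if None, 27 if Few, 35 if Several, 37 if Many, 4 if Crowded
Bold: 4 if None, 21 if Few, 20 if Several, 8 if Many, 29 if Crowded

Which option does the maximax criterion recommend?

Row maxima: Conservative=38, Balanced=31, Aggressive=37, Bold=29
Best best-case = 38 → Conservative.

Conservative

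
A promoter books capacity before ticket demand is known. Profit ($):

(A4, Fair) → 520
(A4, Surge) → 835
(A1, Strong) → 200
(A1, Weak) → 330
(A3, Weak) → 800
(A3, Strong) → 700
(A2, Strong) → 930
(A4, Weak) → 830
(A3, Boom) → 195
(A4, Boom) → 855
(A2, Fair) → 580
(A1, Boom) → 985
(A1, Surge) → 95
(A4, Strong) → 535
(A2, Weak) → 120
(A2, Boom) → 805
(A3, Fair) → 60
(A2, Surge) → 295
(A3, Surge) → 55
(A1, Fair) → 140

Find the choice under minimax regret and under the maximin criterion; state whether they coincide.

minimax regret → A4; maximin → A4 (agree)

Column bests: Weak=830, Fair=580, Strong=930, Boom=985, Surge=835.
A1 regrets: 500, 440, 730, 0, 740 → max 740
A2 regrets: 710, 0, 0, 180, 540 → max 710
A3 regrets: 30, 520, 230, 790, 780 → max 790
A4 regrets: 0, 60, 395, 130, 0 → max 395
Smallest max regret = 395 → A4.
Row minima: A1=95, A2=120, A3=55, A4=520
Best worst-case = 520 → A4.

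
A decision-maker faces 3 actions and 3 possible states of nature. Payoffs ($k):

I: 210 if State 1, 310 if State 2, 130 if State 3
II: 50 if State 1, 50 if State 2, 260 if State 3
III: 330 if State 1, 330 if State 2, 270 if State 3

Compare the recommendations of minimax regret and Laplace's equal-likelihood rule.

minimax regret → III; laplace → III (agree)

Column bests: State 1=330, State 2=330, State 3=270.
I regrets: 120, 20, 140 → max 140
II regrets: 280, 280, 10 → max 280
III regrets: 0, 0, 0 → max 0
Smallest max regret = 0 → III.
Row averages: I=650/3, II=120, III=310
Highest average = 310 → III.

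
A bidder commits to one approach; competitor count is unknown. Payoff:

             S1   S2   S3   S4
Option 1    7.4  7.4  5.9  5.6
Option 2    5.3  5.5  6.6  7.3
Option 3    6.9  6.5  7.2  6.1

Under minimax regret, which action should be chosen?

Option 3

Column bests: S1=7.4, S2=7.4, S3=7.2, S4=7.3.
Option 1 regrets: 0.0, 0.0, 1.3, 1.7 → max 1.7
Option 2 regrets: 2.1, 1.9, 0.6, 0.0 → max 2.1
Option 3 regrets: 0.5, 0.9, 0.0, 1.2 → max 1.2
Smallest max regret = 1.2 → Option 3.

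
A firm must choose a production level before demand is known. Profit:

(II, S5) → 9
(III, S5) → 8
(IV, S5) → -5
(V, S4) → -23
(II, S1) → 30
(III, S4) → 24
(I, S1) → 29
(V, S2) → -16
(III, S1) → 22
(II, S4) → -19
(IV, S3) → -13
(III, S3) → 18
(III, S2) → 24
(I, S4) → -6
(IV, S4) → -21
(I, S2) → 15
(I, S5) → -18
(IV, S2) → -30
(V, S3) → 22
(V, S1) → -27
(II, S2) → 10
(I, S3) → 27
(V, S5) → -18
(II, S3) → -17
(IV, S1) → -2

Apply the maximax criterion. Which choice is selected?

II

Row maxima: I=29, II=30, III=24, IV=-2, V=22
Best best-case = 30 → II.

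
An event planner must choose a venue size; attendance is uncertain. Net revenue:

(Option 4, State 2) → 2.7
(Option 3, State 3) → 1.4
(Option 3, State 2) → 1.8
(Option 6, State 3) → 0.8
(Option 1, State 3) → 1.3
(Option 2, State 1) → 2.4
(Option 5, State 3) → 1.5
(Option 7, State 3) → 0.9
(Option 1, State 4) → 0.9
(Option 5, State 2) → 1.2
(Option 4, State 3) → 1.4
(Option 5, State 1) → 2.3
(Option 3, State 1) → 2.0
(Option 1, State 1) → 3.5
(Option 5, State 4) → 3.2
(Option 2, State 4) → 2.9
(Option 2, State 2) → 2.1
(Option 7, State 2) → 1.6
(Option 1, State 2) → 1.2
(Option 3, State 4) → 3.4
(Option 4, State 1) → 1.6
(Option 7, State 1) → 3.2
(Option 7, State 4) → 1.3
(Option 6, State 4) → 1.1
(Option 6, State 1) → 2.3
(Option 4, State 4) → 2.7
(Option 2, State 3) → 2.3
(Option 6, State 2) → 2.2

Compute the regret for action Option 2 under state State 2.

0.6

Best payoff under State 2 is 2.7.
Regret = 2.7 − 2.1 = 0.6.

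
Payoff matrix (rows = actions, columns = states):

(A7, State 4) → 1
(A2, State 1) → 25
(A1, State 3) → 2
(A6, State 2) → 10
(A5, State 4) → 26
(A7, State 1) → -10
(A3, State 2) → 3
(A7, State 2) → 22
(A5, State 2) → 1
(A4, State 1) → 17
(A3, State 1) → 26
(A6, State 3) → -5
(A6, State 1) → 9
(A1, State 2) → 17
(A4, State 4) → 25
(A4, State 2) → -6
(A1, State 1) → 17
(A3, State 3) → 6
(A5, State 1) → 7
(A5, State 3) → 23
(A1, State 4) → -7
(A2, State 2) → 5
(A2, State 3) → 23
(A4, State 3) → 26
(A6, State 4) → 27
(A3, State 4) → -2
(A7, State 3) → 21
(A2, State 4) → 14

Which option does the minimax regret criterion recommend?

A2

Column bests: State 1=26, State 2=22, State 3=26, State 4=27.
A1 regrets: 9, 5, 24, 34 → max 34
A2 regrets: 1, 17, 3, 13 → max 17
A3 regrets: 0, 19, 20, 29 → max 29
A4 regrets: 9, 28, 0, 2 → max 28
A5 regrets: 19, 21, 3, 1 → max 21
A6 regrets: 17, 12, 31, 0 → max 31
A7 regrets: 36, 0, 5, 26 → max 36
Smallest max regret = 17 → A2.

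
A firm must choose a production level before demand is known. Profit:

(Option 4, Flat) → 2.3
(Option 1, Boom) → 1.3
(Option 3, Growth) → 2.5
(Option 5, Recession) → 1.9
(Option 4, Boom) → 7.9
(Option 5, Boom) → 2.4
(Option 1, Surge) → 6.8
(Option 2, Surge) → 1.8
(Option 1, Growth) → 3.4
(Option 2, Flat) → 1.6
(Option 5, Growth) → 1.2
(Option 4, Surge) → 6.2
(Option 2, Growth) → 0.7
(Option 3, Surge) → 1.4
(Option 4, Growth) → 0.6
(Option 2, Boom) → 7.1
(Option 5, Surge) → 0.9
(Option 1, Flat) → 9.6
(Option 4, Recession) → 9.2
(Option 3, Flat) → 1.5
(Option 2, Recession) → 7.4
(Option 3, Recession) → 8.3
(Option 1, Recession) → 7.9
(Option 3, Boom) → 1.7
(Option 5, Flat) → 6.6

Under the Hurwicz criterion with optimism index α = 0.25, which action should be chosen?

Option 1

Option 1: 0.25·9.6 + 0.75·1.3 = 3.375
Option 2: 0.25·7.4 + 0.75·0.7 = 2.375
Option 3: 0.25·8.3 + 0.75·1.4 = 3.125
Option 4: 0.25·9.2 + 0.75·0.6 = 2.75
Option 5: 0.25·6.6 + 0.75·0.9 = 2.325
Highest Hurwicz score = 3.375 → Option 1.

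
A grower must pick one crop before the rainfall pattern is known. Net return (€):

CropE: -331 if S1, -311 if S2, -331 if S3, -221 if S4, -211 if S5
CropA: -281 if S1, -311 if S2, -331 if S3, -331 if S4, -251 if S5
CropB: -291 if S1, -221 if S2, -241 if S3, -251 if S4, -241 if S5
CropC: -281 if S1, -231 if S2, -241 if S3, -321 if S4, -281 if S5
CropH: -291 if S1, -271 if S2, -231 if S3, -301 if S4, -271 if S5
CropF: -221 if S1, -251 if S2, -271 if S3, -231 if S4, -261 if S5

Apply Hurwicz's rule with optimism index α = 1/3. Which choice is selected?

CropE: 1/3·(-211) + 2/3·(-331) = -291
CropA: 1/3·(-251) + 2/3·(-331) = -913/3
CropB: 1/3·(-221) + 2/3·(-291) = -803/3
CropC: 1/3·(-231) + 2/3·(-321) = -291
CropH: 1/3·(-231) + 2/3·(-301) = -833/3
CropF: 1/3·(-221) + 2/3·(-271) = -763/3
Highest Hurwicz score = -763/3 → CropF.

CropF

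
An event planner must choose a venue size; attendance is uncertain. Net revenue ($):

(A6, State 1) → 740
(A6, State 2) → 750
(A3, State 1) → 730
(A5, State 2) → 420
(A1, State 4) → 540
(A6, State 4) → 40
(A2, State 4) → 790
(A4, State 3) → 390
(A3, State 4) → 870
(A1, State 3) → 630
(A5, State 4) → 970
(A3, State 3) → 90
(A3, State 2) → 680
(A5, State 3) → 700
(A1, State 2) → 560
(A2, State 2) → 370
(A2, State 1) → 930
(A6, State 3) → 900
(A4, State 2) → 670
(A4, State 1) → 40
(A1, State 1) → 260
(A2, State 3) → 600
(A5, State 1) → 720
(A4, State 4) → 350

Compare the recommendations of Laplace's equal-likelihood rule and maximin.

Row averages: A1=497.5, A2=672.5, A3=592.5, A4=362.5, A5=702.5, A6=607.5
Highest average = 702.5 → A5.
Row minima: A1=260, A2=370, A3=90, A4=40, A5=420, A6=40
Best worst-case = 420 → A5.

laplace → A5; maximin → A5 (agree)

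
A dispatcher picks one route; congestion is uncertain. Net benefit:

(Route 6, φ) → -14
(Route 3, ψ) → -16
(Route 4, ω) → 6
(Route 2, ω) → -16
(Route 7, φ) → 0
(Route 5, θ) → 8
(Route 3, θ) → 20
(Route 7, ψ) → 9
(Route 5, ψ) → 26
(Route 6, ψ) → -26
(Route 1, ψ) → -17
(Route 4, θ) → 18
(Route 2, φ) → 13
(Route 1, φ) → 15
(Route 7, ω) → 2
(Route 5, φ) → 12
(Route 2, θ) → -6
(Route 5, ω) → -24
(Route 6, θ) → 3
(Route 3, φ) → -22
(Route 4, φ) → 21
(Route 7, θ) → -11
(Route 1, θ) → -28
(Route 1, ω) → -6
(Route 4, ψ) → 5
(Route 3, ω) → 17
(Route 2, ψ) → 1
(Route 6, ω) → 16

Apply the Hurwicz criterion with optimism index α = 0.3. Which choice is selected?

Route 4

Route 1: 0.3·15 + 0.7·(-28) = -15.1
Route 2: 0.3·13 + 0.7·(-16) = -7.3
Route 3: 0.3·20 + 0.7·(-22) = -9.4
Route 4: 0.3·21 + 0.7·5 = 9.8
Route 5: 0.3·26 + 0.7·(-24) = -9
Route 6: 0.3·16 + 0.7·(-26) = -13.4
Route 7: 0.3·9 + 0.7·(-11) = -5
Highest Hurwicz score = 9.8 → Route 4.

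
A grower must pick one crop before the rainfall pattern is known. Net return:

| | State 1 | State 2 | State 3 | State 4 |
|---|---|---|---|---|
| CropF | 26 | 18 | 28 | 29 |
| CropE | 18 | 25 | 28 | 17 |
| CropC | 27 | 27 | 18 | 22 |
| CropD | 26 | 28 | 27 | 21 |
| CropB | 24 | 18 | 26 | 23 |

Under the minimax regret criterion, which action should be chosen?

CropD

Column bests: State 1=27, State 2=28, State 3=28, State 4=29.
CropF regrets: 1, 10, 0, 0 → max 10
CropE regrets: 9, 3, 0, 12 → max 12
CropC regrets: 0, 1, 10, 7 → max 10
CropD regrets: 1, 0, 1, 8 → max 8
CropB regrets: 3, 10, 2, 6 → max 10
Smallest max regret = 8 → CropD.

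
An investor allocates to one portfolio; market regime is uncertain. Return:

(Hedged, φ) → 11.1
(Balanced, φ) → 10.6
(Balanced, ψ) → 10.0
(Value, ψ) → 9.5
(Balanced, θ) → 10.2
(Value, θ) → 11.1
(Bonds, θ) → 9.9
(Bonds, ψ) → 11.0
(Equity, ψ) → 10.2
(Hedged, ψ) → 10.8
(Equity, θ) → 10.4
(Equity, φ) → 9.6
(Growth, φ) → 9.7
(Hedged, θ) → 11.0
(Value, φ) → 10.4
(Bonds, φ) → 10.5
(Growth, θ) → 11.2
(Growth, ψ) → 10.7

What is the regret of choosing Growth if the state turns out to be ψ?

0.3

Best payoff under ψ is 11.0.
Regret = 11.0 − 10.7 = 0.3.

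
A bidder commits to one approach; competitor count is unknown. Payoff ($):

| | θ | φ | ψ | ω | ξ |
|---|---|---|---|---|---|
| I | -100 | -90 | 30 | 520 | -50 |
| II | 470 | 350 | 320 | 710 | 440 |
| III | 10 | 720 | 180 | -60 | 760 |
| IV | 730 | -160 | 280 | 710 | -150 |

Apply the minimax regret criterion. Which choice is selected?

Column bests: θ=730, φ=720, ψ=320, ω=710, ξ=760.
I regrets: 830, 810, 290, 190, 810 → max 830
II regrets: 260, 370, 0, 0, 320 → max 370
III regrets: 720, 0, 140, 770, 0 → max 770
IV regrets: 0, 880, 40, 0, 910 → max 910
Smallest max regret = 370 → II.

II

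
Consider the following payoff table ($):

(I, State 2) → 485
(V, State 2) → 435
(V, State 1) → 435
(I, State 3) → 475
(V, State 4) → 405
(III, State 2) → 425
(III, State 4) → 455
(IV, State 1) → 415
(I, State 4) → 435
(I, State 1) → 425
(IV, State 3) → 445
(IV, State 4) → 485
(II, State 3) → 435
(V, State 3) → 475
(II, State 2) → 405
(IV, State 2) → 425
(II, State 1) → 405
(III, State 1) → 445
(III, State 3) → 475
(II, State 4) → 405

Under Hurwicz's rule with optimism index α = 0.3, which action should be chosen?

I: 0.3·485 + 0.7·425 = 443
II: 0.3·435 + 0.7·405 = 414
III: 0.3·475 + 0.7·425 = 440
IV: 0.3·485 + 0.7·415 = 436
V: 0.3·475 + 0.7·405 = 426
Highest Hurwicz score = 443 → I.

I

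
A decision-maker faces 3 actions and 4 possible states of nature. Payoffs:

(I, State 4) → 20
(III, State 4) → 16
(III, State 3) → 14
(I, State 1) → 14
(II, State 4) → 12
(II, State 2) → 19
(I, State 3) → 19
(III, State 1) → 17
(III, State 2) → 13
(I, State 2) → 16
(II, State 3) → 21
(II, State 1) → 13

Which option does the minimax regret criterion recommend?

Column bests: State 1=17, State 2=19, State 3=21, State 4=20.
I regrets: 3, 3, 2, 0 → max 3
II regrets: 4, 0, 0, 8 → max 8
III regrets: 0, 6, 7, 4 → max 7
Smallest max regret = 3 → I.

I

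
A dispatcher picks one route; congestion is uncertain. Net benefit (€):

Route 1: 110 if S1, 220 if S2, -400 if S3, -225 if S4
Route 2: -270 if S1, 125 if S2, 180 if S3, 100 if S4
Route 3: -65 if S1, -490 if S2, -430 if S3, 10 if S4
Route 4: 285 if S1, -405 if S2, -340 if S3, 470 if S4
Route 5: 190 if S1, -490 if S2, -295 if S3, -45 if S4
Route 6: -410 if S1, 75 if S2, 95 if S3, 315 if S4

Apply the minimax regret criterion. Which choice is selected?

Column bests: S1=285, S2=220, S3=180, S4=470.
Route 1 regrets: 175, 0, 580, 695 → max 695
Route 2 regrets: 555, 95, 0, 370 → max 555
Route 3 regrets: 350, 710, 610, 460 → max 710
Route 4 regrets: 0, 625, 520, 0 → max 625
Route 5 regrets: 95, 710, 475, 515 → max 710
Route 6 regrets: 695, 145, 85, 155 → max 695
Smallest max regret = 555 → Route 2.

Route 2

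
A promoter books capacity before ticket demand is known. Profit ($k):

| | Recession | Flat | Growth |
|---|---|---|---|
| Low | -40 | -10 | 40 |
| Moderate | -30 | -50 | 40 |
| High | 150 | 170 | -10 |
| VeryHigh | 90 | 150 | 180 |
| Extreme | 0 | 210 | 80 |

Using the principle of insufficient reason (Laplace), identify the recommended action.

VeryHigh

Row averages: Low=-10/3, Moderate=-40/3, High=310/3, VeryHigh=140, Extreme=290/3
Highest average = 140 → VeryHigh.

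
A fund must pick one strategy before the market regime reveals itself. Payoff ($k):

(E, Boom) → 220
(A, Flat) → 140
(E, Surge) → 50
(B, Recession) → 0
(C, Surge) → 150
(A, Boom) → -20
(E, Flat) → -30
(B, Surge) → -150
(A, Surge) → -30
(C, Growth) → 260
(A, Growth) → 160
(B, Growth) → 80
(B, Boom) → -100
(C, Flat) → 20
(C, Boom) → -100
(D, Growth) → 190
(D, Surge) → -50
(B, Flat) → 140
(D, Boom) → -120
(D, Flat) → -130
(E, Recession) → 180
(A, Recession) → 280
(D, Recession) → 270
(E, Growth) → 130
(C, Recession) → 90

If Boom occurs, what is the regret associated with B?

320

Best payoff under Boom is 220.
Regret = 220 − (-100) = 320.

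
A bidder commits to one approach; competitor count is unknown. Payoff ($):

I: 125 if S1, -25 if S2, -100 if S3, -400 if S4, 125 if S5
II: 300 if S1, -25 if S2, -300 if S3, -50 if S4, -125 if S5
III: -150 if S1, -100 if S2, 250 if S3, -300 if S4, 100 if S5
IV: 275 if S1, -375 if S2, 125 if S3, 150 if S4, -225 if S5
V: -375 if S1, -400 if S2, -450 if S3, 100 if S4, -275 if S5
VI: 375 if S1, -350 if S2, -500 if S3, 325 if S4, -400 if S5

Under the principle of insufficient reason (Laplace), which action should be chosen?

Row averages: I=-55, II=-40, III=-40, IV=-10, V=-280, VI=-110
Highest average = -10 → IV.

IV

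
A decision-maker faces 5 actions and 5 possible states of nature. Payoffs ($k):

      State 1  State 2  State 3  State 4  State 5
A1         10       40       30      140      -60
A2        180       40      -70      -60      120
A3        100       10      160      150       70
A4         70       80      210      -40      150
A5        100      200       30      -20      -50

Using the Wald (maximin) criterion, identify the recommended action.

A3

Row minima: A1=-60, A2=-70, A3=10, A4=-40, A5=-50
Best worst-case = 10 → A3.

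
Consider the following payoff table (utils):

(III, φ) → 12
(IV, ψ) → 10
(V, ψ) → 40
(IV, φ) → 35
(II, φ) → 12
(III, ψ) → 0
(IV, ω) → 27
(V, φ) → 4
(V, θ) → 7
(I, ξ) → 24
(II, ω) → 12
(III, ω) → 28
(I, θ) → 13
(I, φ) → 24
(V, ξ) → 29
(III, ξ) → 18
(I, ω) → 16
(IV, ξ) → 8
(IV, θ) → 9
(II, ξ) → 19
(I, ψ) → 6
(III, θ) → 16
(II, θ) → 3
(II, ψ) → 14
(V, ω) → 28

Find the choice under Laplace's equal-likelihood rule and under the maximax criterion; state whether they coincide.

laplace → V; maximax → V (agree)

Row averages: I=16.6, II=12, III=14.8, IV=17.8, V=21.6
Highest average = 21.6 → V.
Row maxima: I=24, II=19, III=28, IV=35, V=40
Best best-case = 40 → V.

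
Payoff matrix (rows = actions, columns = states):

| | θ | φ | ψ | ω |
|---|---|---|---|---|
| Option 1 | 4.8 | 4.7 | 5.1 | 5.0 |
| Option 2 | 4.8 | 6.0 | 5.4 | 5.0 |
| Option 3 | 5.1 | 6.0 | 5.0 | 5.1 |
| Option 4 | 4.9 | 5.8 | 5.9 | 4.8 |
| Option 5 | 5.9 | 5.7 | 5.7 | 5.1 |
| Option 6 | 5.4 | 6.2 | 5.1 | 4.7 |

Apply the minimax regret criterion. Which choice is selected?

Column bests: θ=5.9, φ=6.2, ψ=5.9, ω=5.1.
Option 1 regrets: 1.1, 1.5, 0.8, 0.1 → max 1.5
Option 2 regrets: 1.1, 0.2, 0.5, 0.1 → max 1.1
Option 3 regrets: 0.8, 0.2, 0.9, 0.0 → max 0.9
Option 4 regrets: 1.0, 0.4, 0.0, 0.3 → max 1.0
Option 5 regrets: 0.0, 0.5, 0.2, 0.0 → max 0.5
Option 6 regrets: 0.5, 0.0, 0.8, 0.4 → max 0.8
Smallest max regret = 0.5 → Option 5.

Option 5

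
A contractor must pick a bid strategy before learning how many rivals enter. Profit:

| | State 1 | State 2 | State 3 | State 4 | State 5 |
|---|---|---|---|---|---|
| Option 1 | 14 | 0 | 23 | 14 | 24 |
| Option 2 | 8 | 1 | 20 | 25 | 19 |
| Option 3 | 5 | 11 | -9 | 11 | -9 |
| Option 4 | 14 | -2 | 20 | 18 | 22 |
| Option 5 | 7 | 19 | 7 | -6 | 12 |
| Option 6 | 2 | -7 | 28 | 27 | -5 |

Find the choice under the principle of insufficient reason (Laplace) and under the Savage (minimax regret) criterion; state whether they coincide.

laplace → Option 1; minimax regret → Option 2 (disagree)

Row averages: Option 1=15, Option 2=14.6, Option 3=1.8, Option 4=14.4, Option 5=7.8, Option 6=9
Highest average = 15 → Option 1.
Column bests: State 1=14, State 2=19, State 3=28, State 4=27, State 5=24.
Option 1 regrets: 0, 19, 5, 13, 0 → max 19
Option 2 regrets: 6, 18, 8, 2, 5 → max 18
Option 3 regrets: 9, 8, 37, 16, 33 → max 37
Option 4 regrets: 0, 21, 8, 9, 2 → max 21
Option 5 regrets: 7, 0, 21, 33, 12 → max 33
Option 6 regrets: 12, 26, 0, 0, 29 → max 29
Smallest max regret = 18 → Option 2.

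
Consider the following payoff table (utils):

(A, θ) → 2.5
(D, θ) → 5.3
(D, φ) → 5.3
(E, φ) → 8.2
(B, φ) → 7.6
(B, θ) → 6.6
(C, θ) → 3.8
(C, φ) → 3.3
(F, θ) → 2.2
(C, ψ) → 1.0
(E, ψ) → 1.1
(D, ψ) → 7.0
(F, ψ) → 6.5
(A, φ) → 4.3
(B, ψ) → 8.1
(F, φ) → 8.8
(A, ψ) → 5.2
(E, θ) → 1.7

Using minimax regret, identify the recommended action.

Column bests: θ=6.6, φ=8.8, ψ=8.1.
A regrets: 4.1, 4.5, 2.9 → max 4.5
B regrets: 0.0, 1.2, 0.0 → max 1.2
C regrets: 2.8, 5.5, 7.1 → max 7.1
D regrets: 1.3, 3.5, 1.1 → max 3.5
E regrets: 4.9, 0.6, 7.0 → max 7.0
F regrets: 4.4, 0.0, 1.6 → max 4.4
Smallest max regret = 1.2 → B.

B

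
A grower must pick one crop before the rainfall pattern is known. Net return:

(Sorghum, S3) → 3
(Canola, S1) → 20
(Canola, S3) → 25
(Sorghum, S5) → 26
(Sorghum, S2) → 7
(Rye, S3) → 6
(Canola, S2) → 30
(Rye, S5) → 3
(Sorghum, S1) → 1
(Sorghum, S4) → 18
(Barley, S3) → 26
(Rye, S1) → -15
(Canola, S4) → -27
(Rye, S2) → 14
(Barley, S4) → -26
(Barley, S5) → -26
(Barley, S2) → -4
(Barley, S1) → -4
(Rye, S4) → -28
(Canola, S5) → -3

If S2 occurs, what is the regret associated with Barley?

34

Best payoff under S2 is 30.
Regret = 30 − (-4) = 34.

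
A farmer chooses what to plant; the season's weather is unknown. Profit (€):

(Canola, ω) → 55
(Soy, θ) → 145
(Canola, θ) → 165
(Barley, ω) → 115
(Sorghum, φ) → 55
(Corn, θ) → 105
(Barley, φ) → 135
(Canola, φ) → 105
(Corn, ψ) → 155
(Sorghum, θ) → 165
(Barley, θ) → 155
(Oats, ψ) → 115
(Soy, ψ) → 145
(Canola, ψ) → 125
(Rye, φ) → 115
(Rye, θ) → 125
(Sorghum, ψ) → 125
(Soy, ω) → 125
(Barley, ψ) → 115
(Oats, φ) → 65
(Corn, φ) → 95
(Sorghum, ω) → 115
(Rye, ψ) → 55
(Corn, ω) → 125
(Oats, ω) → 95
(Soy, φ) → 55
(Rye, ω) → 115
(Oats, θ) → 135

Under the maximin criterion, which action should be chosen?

Barley

Row minima: Corn=95, Soy=55, Rye=55, Oats=65, Canola=55, Barley=115, Sorghum=55
Best worst-case = 115 → Barley.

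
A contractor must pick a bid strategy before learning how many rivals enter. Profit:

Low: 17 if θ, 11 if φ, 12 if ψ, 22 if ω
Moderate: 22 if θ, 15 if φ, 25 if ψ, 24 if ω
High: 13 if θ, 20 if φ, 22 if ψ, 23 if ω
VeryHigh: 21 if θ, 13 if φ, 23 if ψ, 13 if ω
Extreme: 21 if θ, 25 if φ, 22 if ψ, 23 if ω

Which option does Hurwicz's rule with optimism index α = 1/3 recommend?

Extreme

Low: 1/3·22 + 2/3·11 = 44/3
Moderate: 1/3·25 + 2/3·15 = 55/3
High: 1/3·23 + 2/3·13 = 49/3
VeryHigh: 1/3·23 + 2/3·13 = 49/3
Extreme: 1/3·25 + 2/3·21 = 67/3
Highest Hurwicz score = 67/3 → Extreme.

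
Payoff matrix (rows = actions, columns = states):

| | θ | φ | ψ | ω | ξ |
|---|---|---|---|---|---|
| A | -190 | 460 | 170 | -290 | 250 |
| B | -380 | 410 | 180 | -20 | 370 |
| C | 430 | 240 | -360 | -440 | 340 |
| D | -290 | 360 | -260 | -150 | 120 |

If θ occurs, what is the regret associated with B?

Best payoff under θ is 430.
Regret = 430 − (-380) = 810.

810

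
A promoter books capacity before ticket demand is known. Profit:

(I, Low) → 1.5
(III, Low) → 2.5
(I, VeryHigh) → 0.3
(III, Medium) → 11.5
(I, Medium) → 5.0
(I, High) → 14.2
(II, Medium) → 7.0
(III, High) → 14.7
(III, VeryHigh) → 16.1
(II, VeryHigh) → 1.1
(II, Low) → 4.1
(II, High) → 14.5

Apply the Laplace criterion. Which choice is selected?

Row averages: I=5.25, II=6.675, III=11.2
Highest average = 11.2 → III.

III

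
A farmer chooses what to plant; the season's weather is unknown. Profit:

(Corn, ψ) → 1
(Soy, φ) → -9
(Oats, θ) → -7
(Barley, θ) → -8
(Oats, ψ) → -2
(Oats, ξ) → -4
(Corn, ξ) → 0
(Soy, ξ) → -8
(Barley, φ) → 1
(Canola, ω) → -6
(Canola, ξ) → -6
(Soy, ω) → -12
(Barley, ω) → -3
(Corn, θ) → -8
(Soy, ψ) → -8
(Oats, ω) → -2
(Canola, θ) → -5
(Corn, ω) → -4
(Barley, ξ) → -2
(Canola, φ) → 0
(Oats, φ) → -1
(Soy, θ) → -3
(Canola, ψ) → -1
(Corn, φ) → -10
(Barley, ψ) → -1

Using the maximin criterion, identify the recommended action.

Canola

Row minima: Canola=-6, Oats=-7, Corn=-10, Barley=-8, Soy=-12
Best worst-case = -6 → Canola.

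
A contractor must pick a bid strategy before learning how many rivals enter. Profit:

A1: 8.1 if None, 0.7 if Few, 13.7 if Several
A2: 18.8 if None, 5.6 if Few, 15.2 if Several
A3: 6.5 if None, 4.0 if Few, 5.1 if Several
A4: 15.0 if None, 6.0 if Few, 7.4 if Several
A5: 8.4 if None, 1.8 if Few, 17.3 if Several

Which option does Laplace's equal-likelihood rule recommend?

Row averages: A1=7.5, A2=13.2, A3=5.2, A4=142/15, A5=55/6
Highest average = 13.2 → A2.

A2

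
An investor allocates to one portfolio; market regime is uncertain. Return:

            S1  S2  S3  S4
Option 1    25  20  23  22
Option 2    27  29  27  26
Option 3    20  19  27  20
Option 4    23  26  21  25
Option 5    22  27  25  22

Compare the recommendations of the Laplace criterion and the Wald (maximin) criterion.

laplace → Option 2; maximin → Option 2 (agree)

Row averages: Option 1=22.5, Option 2=27.25, Option 3=21.5, Option 4=23.75, Option 5=24
Highest average = 27.25 → Option 2.
Row minima: Option 1=20, Option 2=26, Option 3=19, Option 4=21, Option 5=22
Best worst-case = 26 → Option 2.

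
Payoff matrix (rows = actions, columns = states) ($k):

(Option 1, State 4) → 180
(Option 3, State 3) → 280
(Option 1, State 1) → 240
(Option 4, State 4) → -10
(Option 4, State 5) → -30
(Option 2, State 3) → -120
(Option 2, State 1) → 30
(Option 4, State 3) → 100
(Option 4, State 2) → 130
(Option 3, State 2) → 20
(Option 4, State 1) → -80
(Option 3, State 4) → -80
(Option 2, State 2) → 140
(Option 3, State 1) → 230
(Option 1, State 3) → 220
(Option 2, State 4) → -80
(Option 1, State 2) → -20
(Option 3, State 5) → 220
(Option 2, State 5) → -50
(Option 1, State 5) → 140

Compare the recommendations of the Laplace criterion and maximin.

Row averages: Option 1=152, Option 2=-16, Option 3=134, Option 4=22
Highest average = 152 → Option 1.
Row minima: Option 1=-20, Option 2=-120, Option 3=-80, Option 4=-80
Best worst-case = -20 → Option 1.

laplace → Option 1; maximin → Option 1 (agree)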